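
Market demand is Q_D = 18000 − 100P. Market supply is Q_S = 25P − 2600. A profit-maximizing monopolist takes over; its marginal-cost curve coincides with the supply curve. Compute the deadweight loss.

1604.44

In inverse form: demand P = 180 − 0.01Q, supply P = 104 + 0.04Q.
Competitive equilibrium: 180 − 0.01Q = 104 + 0.04Q → Q* = 1520, P* = 164.8.
Marginal revenue: MR = 180 − 0.02Q. Set MR = MC: 180 − 0.02Q = 104 + 0.04Q → Q_m = 1266.6667.
Price P_m = 180 − 0.01·1266.6667 = 167.3333; MC(Q_m) = 104 + 0.04·1266.6667 = 154.6667.
Competitive Q* = 1520, so ΔQ = 253.3333; wedge = 167.3333 − 154.6667 = 12.6666.
Welfare loss = ½ × 253.3333 × 12.6666 = 1604.44.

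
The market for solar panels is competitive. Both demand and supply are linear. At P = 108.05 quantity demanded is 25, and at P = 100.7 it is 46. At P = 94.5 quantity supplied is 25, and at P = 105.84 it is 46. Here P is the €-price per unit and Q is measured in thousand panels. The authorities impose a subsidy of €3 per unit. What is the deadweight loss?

Demand slope = (100.7 − 108.05)/(46 − 25) = −0.35, so P = 116.8 − 0.35Q.
Supply slope = (105.84 − 94.5)/(46 − 25) = 0.54, so P = 81 + 0.54Q.
Competitive equilibrium: 116.8 − 0.35Q = 81 + 0.54Q → Q* = 40.2247, P* = 102.7213.
The subsidy lowers effective supply by 3: P = 78 + 0.54Q.
New quantity: 116.8 − 0.35Q = 78 + 0.54Q → Q' = 43.5955.
Overproduction ΔQ = 43.5955 − 40.2247 = 3.3708; wedge = subsidy = 3.
DWL = ½ × 3.3708 × 3 = €5.06 thousand.

€5.06 thousand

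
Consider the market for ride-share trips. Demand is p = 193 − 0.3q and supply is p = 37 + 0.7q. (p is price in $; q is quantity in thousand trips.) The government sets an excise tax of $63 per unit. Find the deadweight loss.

Competitive equilibrium: 193 − 0.3q = 37 + 0.7q → q* = 156, p* = 146.2.
With the tax, the buyer price exceeds the seller price by 63: (193 − 0.3q) − (37 + 0.7q) = 63 → q' = 93.
Δq = 156 − 93 = 63; the wedge equals the tax, 63.
The triangle = ½ × 63 × 63 = $1984.50 thousand.

$1984.50 thousand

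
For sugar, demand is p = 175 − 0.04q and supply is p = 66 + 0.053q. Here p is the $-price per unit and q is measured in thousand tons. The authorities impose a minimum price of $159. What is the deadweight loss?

Competitive equilibrium: 175 − 0.04q = 66 + 0.053q → q* = 1172.043, p* = 128.1183.
At the floor p = 159, quantity demanded = (175 − 159)/0.04 = 400.
Sellers' marginal cost at q' = 400: 66 + 0.053·400 = 87.2.
Δq = 1172.043 − 400 = 772.043; wedge = 159 − 87.2 = 71.8.
Welfare loss = ½ × 772.043 × 71.8 = $27716.34 thousand.

$27716.34 thousand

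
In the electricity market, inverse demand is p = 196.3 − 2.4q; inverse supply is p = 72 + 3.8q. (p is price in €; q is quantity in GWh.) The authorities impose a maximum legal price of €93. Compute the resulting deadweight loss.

€653.76

Competitive equilibrium: 196.3 − 2.4q = 72 + 3.8q → q* = 20.0484, p* = 148.1839.
At the ceiling p = 93, quantity supplied = (93 − 72)/3.8 = 5.5263.
Willingness to pay at q' = 5.5263: 196.3 − 2.4·5.5263 = 183.0369.
Δq = 20.0484 − 5.5263 = 14.5221; wedge = 183.0369 − 93 = 90.0369.
The triangle = ½ × 14.5221 × 90.0369 = €653.76.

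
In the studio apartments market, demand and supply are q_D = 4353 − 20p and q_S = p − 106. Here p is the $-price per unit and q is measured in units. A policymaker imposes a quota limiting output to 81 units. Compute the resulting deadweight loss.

In inverse form: demand p = 217.65 − 0.05q, supply p = 106 + q.
Competitive equilibrium: 217.65 − 0.05q = 106 + q → q* = 106.3333, p* = 212.3333.
At q = 81: demand price = 217.65 − 0.05·81 = 213.6; supply price = 106 + 1·81 = 187.
Δq = 106.3333 − 81 = 25.3333; wedge = 213.6 − 187 = 26.6.
DWL = ½ × 25.3333 × 26.6 = $336.93.

$336.93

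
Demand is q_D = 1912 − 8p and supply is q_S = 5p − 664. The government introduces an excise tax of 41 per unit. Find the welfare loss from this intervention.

2586.15

In inverse form: demand p = 239 − 0.125q, supply p = 132.8 + 0.2q.
Competitive equilibrium: 239 − 0.125q = 132.8 + 0.2q → q* = 326.7692, p* = 198.1538.
With the tax, the buyer price exceeds the seller price by 41: (239 − 0.125q) − (132.8 + 0.2q) = 41 → q' = 200.6154.
Δq = 326.7692 − 200.6154 = 126.1538; the wedge equals the tax, 41.
DWL = ½ × 126.1538 × 41 = 2586.15.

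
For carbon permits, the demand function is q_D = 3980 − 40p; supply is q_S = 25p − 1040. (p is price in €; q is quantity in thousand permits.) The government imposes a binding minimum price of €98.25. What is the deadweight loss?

€22974.02 thousand

In inverse form: demand p = 99.5 − 0.025q, supply p = 41.6 + 0.04q.
Competitive equilibrium: 99.5 − 0.025q = 41.6 + 0.04q → q* = 890.7692, p* = 77.2308.
At the floor p = 98.25, quantity demanded = (99.5 − 98.25)/0.025 = 50.
Sellers' marginal cost at q' = 50: 41.6 + 0.04·50 = 43.6.
Δq = 890.7692 − 50 = 840.7692; wedge = 98.25 − 43.6 = 54.65.
DWL = ½ × 840.7692 × 54.65 = €22974.02 thousand.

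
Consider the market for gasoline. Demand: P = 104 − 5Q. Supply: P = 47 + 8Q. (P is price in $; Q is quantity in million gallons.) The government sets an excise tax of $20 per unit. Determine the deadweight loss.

Competitive equilibrium: 104 − 5Q = 47 + 8Q → Q* = 4.3846, P* = 82.0769.
With the tax, the buyer price exceeds the seller price by 20: (104 − 5Q) − (47 + 8Q) = 20 → Q' = 2.8462.
ΔQ = 4.3846 − 2.8462 = 1.5384; the wedge equals the tax, 20.
The triangle = ½ × 1.5384 × 20 = $15.38 million.

$15.38 million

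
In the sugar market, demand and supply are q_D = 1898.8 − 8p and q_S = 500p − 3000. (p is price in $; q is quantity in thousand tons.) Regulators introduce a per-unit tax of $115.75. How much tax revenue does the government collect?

In inverse form: demand p = 237.35 − 0.125q, supply p = 6 + 0.002q.
Competitive equilibrium: 237.35 − 0.125q = 6 + 0.002q → q* = 1821.6535, p* = 9.6433.
With the tax, the buyer price exceeds the seller price by 115.75: (237.35 − 0.125q) − (6 + 0.002q) = 115.75 → q' = 910.2362.
Tax revenue = 115.75 × 910.2362 = $105359.84 thousand.

$105359.84 thousand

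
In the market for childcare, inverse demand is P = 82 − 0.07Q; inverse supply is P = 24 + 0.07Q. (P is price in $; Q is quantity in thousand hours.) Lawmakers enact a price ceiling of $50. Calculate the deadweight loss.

Competitive equilibrium: 82 − 0.07Q = 24 + 0.07Q → Q* = 414.2857, P* = 53.
At the ceiling P = 50, quantity supplied = (50 − 24)/0.07 = 371.4286.
Willingness to pay at Q' = 371.4286: 82 − 0.07·371.4286 = 56.
ΔQ = 414.2857 − 371.4286 = 42.8571; wedge = 56 − 50 = 6.
The triangle = ½ × 42.8571 × 6 = $128.57 thousand.

$128.57 thousand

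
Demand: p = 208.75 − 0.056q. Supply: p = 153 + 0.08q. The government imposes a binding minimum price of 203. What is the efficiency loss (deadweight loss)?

6419.29

Competitive equilibrium: 208.75 − 0.056q = 153 + 0.08q → q* = 409.92647, p* = 185.79412.
At the floor p = 203, quantity demanded = (208.75 − 203)/0.056 = 102.67857.
Sellers' marginal cost at q' = 102.67857: 153 + 0.08·102.67857 = 161.21429.
Δq = 409.92647 − 102.67857 = 307.2479; wedge = 203 − 161.21429 = 41.78571.
The triangle = ½ × 307.2479 × 41.78571 = 6419.29.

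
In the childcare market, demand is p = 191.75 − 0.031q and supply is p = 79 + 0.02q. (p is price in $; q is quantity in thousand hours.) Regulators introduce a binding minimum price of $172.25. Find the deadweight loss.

Competitive equilibrium: 191.75 − 0.031q = 79 + 0.02q → q* = 2210.784314, p* = 123.215686.
At the floor p = 172.25, quantity demanded = (191.75 − 172.25)/0.031 = 629.032258.
Sellers' marginal cost at q' = 629.032258: 79 + 0.02·629.032258 = 91.580645.
Δq = 2210.784314 − 629.032258 = 1581.752056; wedge = 172.25 − 91.580645 = 80.669355.
Welfare loss = ½ × 1581.752056 × 80.669355 = $63799.46 thousand.

$63799.46 thousand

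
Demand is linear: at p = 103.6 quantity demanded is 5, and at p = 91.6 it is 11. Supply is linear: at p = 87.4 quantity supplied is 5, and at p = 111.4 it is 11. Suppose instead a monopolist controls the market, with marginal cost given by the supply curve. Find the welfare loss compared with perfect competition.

Demand slope = (91.6 − 103.6)/(11 − 5) = −2, so p = 113.6 − 2q.
Supply slope = (111.4 − 87.4)/(11 − 5) = 4, so p = 67.4 + 4q.
Competitive equilibrium: 113.6 − 2q = 67.4 + 4q → q* = 7.7, p* = 98.2.
Marginal revenue: MR = 113.6 − 4q. Set MR = MC: 113.6 − 4q = 67.4 + 4q → q_m = 5.775.
Price p_m = 113.6 − 2·5.775 = 102.05; MC(q_m) = 67.4 + 4·5.775 = 90.5.
Competitive q* = 7.7, so Δq = 1.925; wedge = 102.05 − 90.5 = 11.55.
Deadweight loss = ½ × 1.925 × 11.55 = 11.12.

11.12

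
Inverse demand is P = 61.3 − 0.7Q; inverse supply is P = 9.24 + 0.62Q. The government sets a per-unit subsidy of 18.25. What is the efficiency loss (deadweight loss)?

126.16

Competitive equilibrium: 61.3 − 0.7Q = 9.24 + 0.62Q → Q* = 39.4394, P* = 33.6924.
The subsidy lowers effective supply by 18.25: P = 0.62Q − 9.01.
New quantity: 61.3 − 0.7Q = 0.62Q − 9.01 → Q' = 53.2652.
Overproduction ΔQ = 53.2652 − 39.4394 = 13.8258; wedge = subsidy = 18.25.
The triangle = ½ × 13.8258 × 18.25 = 126.16.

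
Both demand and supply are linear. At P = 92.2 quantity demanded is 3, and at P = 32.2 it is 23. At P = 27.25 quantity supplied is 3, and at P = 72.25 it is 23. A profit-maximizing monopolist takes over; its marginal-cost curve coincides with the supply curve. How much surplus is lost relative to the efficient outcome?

82.01

Demand slope = (32.2 − 92.2)/(23 − 3) = −3, so P = 101.2 − 3Q.
Supply slope = (72.25 − 27.25)/(23 − 3) = 2.25, so P = 20.5 + 2.25Q.
Competitive equilibrium: 101.2 − 3Q = 20.5 + 2.25Q → Q* = 15.3714, P* = 55.0857.
Marginal revenue: MR = 101.2 − 6Q. Set MR = MC: 101.2 − 6Q = 20.5 + 2.25Q → Q_m = 9.7818.
Price P_m = 101.2 − 3·9.7818 = 71.8546; MC(Q_m) = 20.5 + 2.25·9.7818 = 42.5091.
Competitive Q* = 15.3714, so ΔQ = 5.5896; wedge = 71.8546 − 42.5091 = 29.3455.
Deadweight loss = ½ × 5.5896 × 29.3455 = 82.01.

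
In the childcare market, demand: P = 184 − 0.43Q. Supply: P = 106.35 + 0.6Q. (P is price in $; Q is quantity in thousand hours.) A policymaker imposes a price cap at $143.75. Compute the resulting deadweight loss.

Competitive equilibrium: 184 − 0.43Q = 106.35 + 0.6Q → Q* = 75.3883, P* = 151.583.
At the ceiling P = 143.75, quantity supplied = (143.75 − 106.35)/0.6 = 62.3333.
Willingness to pay at Q' = 62.3333: 184 − 0.43·62.3333 = 157.1967.
ΔQ = 75.3883 − 62.3333 = 13.055; wedge = 157.1967 − 143.75 = 13.4467.
Deadweight loss = ½ × 13.055 × 13.4467 = $87.77 thousand.

$87.77 thousand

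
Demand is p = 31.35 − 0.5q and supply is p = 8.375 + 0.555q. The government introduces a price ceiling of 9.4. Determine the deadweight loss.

Competitive equilibrium: 31.35 − 0.5q = 8.375 + 0.555q → q* = 21.77725, p* = 20.46137.
At the ceiling p = 9.4, quantity supplied = (9.4 − 8.375)/0.555 = 1.84685.
Willingness to pay at q' = 1.84685: 31.35 − 0.5·1.84685 = 30.42658.
Δq = 21.77725 − 1.84685 = 19.9304; wedge = 30.42658 − 9.4 = 21.02658.
The triangle = ½ × 19.9304 × 21.02658 = 209.53.

209.53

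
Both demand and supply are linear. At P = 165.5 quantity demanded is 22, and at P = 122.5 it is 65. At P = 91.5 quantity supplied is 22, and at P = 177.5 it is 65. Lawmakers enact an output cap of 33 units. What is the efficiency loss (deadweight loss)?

280.17

Demand slope = (122.5 − 165.5)/(65 − 22) = −1, so P = 187.5 − Q.
Supply slope = (177.5 − 91.5)/(65 − 22) = 2, so P = 47.5 + 2Q.
Competitive equilibrium: 187.5 − Q = 47.5 + 2Q → Q* = 46.6667, P* = 140.8333.
At Q = 33: demand price = 187.5 − 1·33 = 154.5; supply price = 47.5 + 2·33 = 113.5.
ΔQ = 46.6667 − 33 = 13.6667; wedge = 154.5 − 113.5 = 41.
Deadweight loss = ½ × 13.6667 × 41 = 280.17.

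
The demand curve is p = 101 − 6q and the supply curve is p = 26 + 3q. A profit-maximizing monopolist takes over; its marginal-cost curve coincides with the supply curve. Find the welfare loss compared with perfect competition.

Competitive equilibrium: 101 − 6q = 26 + 3q → q* = 8.3333, p* = 51.
Marginal revenue: MR = 101 − 12q. Set MR = MC: 101 − 12q = 26 + 3q → q_m = 5.
Price p_m = 101 − 6·5 = 71; MC(q_m) = 26 + 3·5 = 41.
Competitive q* = 8.3333, so Δq = 3.3333; wedge = 71 − 41 = 30.
DWL = ½ × 3.3333 × 30 = 50.

50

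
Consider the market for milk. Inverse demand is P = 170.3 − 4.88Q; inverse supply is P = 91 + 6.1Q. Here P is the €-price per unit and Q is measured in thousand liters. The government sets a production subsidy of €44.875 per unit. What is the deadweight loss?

€91.70 thousand

Competitive equilibrium: 170.3 − 4.88Q = 91 + 6.1Q → Q* = 7.2222, P* = 135.0556.
The subsidy lowers effective supply by 44.875: P = 46.125 + 6.1Q.
New quantity: 170.3 − 4.88Q = 46.125 + 6.1Q → Q' = 11.3092.
Overproduction ΔQ = 11.3092 − 7.2222 = 4.087; wedge = subsidy = 44.875.
The triangle = ½ × 4.087 × 44.875 = €91.70 thousand.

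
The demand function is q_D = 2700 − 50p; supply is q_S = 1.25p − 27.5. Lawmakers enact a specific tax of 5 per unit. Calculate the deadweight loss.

In inverse form: demand p = 54 − 0.02q, supply p = 22 + 0.8q.
Competitive equilibrium: 54 − 0.02q = 22 + 0.8q → q* = 39.0244, p* = 53.2195.
With the tax, the buyer price exceeds the seller price by 5: (54 − 0.02q) − (22 + 0.8q) = 5 → q' = 32.9268.
Δq = 39.0244 − 32.9268 = 6.0976; the wedge equals the tax, 5.
DWL = ½ × 6.0976 × 5 = 15.24.

15.24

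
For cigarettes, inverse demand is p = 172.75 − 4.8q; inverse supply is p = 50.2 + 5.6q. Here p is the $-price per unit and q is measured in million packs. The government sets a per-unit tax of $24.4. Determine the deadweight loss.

$28.62 million

Competitive equilibrium: 172.75 − 4.8q = 50.2 + 5.6q → q* = 11.7837, p* = 116.1885.
With the tax, the buyer price exceeds the seller price by 24.4: (172.75 − 4.8q) − (50.2 + 5.6q) = 24.4 → q' = 9.4375.
Δq = 11.7837 − 9.4375 = 2.3462; the wedge equals the tax, 24.4.
Deadweight loss = ½ × 2.3462 × 24.4 = $28.62 million.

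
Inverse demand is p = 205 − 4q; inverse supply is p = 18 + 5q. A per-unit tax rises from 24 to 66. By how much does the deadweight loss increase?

Competitive equilibrium: 205 − 4q = 18 + 5q → q* = 20.7778, p* = 121.8889.
For a per-unit tax t: Δq = t/9, so DWL = ½·t·(t/9) = t²/18.
At t = 24: DWL = 32. At t = 66: DWL = 242.
Increase = 242 − 32 = 210.

210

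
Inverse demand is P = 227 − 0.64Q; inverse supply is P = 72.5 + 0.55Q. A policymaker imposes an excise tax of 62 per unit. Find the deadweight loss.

Competitive equilibrium: 227 − 0.64Q = 72.5 + 0.55Q → Q* = 129.83193, P* = 143.90756.
With the tax, the buyer price exceeds the seller price by 62: (227 − 0.64Q) − (72.5 + 0.55Q) = 62 → Q' = 77.73109.
ΔQ = 129.83193 − 77.73109 = 52.10084; the wedge equals the tax, 62.
Welfare loss = ½ × 52.10084 × 62 = 1615.13.

1615.13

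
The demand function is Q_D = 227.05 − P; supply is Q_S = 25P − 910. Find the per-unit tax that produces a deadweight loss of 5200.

In inverse form: demand P = 227.05 − Q, supply P = 36.4 + 0.04Q.
Competitive equilibrium: 227.05 − Q = 36.4 + 0.04Q → Q* = 183.3173, P* = 43.7327.
A tax t gives ΔQ = t/1.04 and wedge t, so DWL = t²/2.08.
t²/2.08 = 5200 → t² = 10816 → t = 104.

104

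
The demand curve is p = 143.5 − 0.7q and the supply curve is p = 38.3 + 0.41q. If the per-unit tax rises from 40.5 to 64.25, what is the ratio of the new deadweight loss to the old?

2.517

Competitive equilibrium: 143.5 − 0.7q = 38.3 + 0.41q → q* = 94.7748, p* = 77.1577.
For a per-unit tax t: Δq = t/1.11, so DWL = ½·t·(t/1.11) = t²/2.22.
At t = 40.5: DWL = 738.851. At t = 64.25: DWL = 1859.488.
Ratio = (64.25/40.5)² = 2.517.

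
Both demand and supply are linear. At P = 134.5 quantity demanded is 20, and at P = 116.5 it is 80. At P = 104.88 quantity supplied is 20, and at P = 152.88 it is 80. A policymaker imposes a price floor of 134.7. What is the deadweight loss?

Demand slope = (116.5 − 134.5)/(80 − 20) = −0.3, so P = 140.5 − 0.3Q.
Supply slope = (152.88 − 104.88)/(80 − 20) = 0.8, so P = 88.88 + 0.8Q.
Competitive equilibrium: 140.5 − 0.3Q = 88.88 + 0.8Q → Q* = 46.92727, P* = 126.42182.
At the floor P = 134.7, quantity demanded = (140.5 − 134.7)/0.3 = 19.33333.
Sellers' marginal cost at Q' = 19.33333: 88.88 + 0.8·19.33333 = 104.34666.
ΔQ = 46.92727 − 19.33333 = 27.59394; wedge = 134.7 − 104.34666 = 30.35334.
Welfare loss = ½ × 27.59394 × 30.35334 = 418.78.

418.78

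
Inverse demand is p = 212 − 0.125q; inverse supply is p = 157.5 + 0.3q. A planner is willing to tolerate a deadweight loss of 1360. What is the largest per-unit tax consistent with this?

Competitive equilibrium: 212 − 0.125q = 157.5 + 0.3q → q* = 128.2353, p* = 195.9706.
A tax t gives Δq = t/0.425 and wedge t, so DWL = t²/0.85.
t²/0.85 = 1360 → t² = 1156 → t = 34.

34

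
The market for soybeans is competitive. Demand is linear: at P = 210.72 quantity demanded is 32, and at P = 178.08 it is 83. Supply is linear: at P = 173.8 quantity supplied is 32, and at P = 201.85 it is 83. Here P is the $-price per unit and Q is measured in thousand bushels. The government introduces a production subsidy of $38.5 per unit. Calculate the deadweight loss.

$622.79 thousand

Demand slope = (178.08 − 210.72)/(83 − 32) = −0.64, so P = 231.2 − 0.64Q.
Supply slope = (201.85 − 173.8)/(83 − 32) = 0.55, so P = 156.2 + 0.55Q.
Competitive equilibrium: 231.2 − 0.64Q = 156.2 + 0.55Q → Q* = 63.02521, P* = 190.86387.
The subsidy lowers effective supply by 38.5: P = 117.7 + 0.55Q.
New quantity: 231.2 − 0.64Q = 117.7 + 0.55Q → Q' = 95.37815.
Overproduction ΔQ = 95.37815 − 63.02521 = 32.35294; wedge = subsidy = 38.5.
DWL = ½ × 32.35294 × 38.5 = $622.79 thousand.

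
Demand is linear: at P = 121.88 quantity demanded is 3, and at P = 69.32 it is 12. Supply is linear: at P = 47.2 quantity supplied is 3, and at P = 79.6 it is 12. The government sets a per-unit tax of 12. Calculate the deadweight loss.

Demand slope = (69.32 − 121.88)/(12 − 3) = −5.84, so P = 139.4 − 5.84Q.
Supply slope = (79.6 − 47.2)/(12 − 3) = 3.6, so P = 36.4 + 3.6Q.
Competitive equilibrium: 139.4 − 5.84Q = 36.4 + 3.6Q → Q* = 10.911, P* = 75.6797.
With the tax, the buyer price exceeds the seller price by 12: (139.4 − 5.84Q) − (36.4 + 3.6Q) = 12 → Q' = 9.6398.
ΔQ = 10.911 − 9.6398 = 1.2712; the wedge equals the tax, 12.
DWL = ½ × 1.2712 × 12 = 7.63.

7.63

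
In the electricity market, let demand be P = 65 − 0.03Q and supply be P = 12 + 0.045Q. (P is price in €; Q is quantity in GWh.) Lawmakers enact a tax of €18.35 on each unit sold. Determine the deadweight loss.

€2244.82

Competitive equilibrium: 65 − 0.03Q = 12 + 0.045Q → Q* = 706.6667, P* = 43.8.
With the tax, the buyer price exceeds the seller price by 18.35: (65 − 0.03Q) − (12 + 0.045Q) = 18.35 → Q' = 462.
ΔQ = 706.6667 − 462 = 244.6667; the wedge equals the tax, 18.35.
Welfare loss = ½ × 244.6667 × 18.35 = €2244.82.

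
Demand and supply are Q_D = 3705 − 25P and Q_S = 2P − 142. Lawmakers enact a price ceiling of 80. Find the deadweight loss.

In inverse form: demand P = 148.2 − 0.04Q, supply P = 71 + 0.5Q.
Competitive equilibrium: 148.2 − 0.04Q = 71 + 0.5Q → Q* = 142.963, P* = 142.4815.
At the ceiling P = 80, quantity supplied = (80 − 71)/0.5 = 18.
Willingness to pay at Q' = 18: 148.2 − 0.04·18 = 147.48.
ΔQ = 142.963 − 18 = 124.963; wedge = 147.48 − 80 = 67.48.
Welfare loss = ½ × 124.963 × 67.48 = 4216.25.

4216.25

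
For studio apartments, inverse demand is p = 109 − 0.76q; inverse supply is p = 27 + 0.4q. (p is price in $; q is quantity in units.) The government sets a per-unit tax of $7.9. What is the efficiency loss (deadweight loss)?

Competitive equilibrium: 109 − 0.76q = 27 + 0.4q → q* = 70.6897, p* = 55.2759.
With the tax, the buyer price exceeds the seller price by 7.9: (109 − 0.76q) − (27 + 0.4q) = 7.9 → q' = 63.8793.
Δq = 70.6897 − 63.8793 = 6.8104; the wedge equals the tax, 7.9.
The triangle = ½ × 6.8104 × 7.9 = $26.90.

$26.90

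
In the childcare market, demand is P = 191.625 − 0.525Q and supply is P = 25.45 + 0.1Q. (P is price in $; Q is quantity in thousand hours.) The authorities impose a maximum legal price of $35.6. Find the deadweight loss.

$8444 thousand

Competitive equilibrium: 191.625 − 0.525Q = 25.45 + 0.1Q → Q* = 265.88, P* = 52.038.
At the ceiling P = 35.6, quantity supplied = (35.6 − 25.45)/0.1 = 101.5.
Willingness to pay at Q' = 101.5: 191.625 − 0.525·101.5 = 138.3375.
ΔQ = 265.88 − 101.5 = 164.38; wedge = 138.3375 − 35.6 = 102.7375.
DWL = ½ × 164.38 × 102.7375 = $8444 thousand.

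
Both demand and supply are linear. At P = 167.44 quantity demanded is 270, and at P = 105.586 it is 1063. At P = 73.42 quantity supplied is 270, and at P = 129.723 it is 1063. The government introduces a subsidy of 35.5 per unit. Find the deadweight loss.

4229.03

Demand slope = (105.586 − 167.44)/(1063 − 270) = −0.078, so P = 188.5 − 0.078Q.
Supply slope = (129.723 − 73.42)/(1063 − 270) = 0.071, so P = 54.25 + 0.071Q.
Competitive equilibrium: 188.5 − 0.078Q = 54.25 + 0.071Q → Q* = 901.0067, P* = 118.2215.
The subsidy lowers effective supply by 35.5: P = 18.75 + 0.071Q.
New quantity: 188.5 − 0.078Q = 18.75 + 0.071Q → Q' = 1139.2617.
Overproduction ΔQ = 1139.2617 − 901.0067 = 238.255; wedge = subsidy = 35.5.
Welfare loss = ½ × 238.255 × 35.5 = 4229.03.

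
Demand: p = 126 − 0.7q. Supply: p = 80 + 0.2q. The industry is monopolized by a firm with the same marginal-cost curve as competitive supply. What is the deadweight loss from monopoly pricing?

225.01

Competitive equilibrium: 126 − 0.7q = 80 + 0.2q → q* = 51.1111, p* = 90.2222.
Marginal revenue: MR = 126 − 1.4q. Set MR = MC: 126 − 1.4q = 80 + 0.2q → q_m = 28.75.
Price p_m = 126 − 0.7·28.75 = 105.875; MC(q_m) = 80 + 0.2·28.75 = 85.75.
Competitive q* = 51.1111, so Δq = 22.3611; wedge = 105.875 − 85.75 = 20.125.
The triangle = ½ × 22.3611 × 20.125 = 225.01.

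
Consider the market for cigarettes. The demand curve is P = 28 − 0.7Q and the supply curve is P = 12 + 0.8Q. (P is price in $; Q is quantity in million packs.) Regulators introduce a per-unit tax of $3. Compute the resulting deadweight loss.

Competitive equilibrium: 28 − 0.7Q = 12 + 0.8Q → Q* = 10.6667, P* = 20.5333.
With the tax, the buyer price exceeds the seller price by 3: (28 − 0.7Q) − (12 + 0.8Q) = 3 → Q' = 8.6667.
ΔQ = 10.6667 − 8.6667 = 2; the wedge equals the tax, 3.
Welfare loss = ½ × 2 × 3 = $3 million.

$3 million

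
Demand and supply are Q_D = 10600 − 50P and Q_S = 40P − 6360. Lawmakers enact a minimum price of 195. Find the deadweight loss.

In inverse form: demand P = 212 − 0.02Q, supply P = 159 + 0.025Q.
Competitive equilibrium: 212 − 0.02Q = 159 + 0.025Q → Q* = 1177.7778, P* = 188.4444.
At the floor P = 195, quantity demanded = (212 − 195)/0.02 = 850.
Sellers' marginal cost at Q' = 850: 159 + 0.025·850 = 180.25.
ΔQ = 1177.7778 − 850 = 327.7778; wedge = 195 − 180.25 = 14.75.
The triangle = ½ × 327.7778 × 14.75 = 2417.36.

2417.36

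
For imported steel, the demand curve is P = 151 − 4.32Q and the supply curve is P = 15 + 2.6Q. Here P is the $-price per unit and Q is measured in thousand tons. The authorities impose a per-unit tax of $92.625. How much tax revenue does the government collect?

Competitive equilibrium: 151 − 4.32Q = 15 + 2.6Q → Q* = 19.6532, P* = 66.0983.
With the tax, the buyer price exceeds the seller price by 92.625: (151 − 4.32Q) − (15 + 2.6Q) = 92.625 → Q' = 6.2681.
Tax revenue = 92.625 × 6.2681 = $580.58 thousand.

$580.58 thousand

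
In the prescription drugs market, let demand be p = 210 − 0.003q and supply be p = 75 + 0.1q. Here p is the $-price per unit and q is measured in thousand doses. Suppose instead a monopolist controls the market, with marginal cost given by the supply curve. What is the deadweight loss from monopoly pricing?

$70.86 thousand

Competitive equilibrium: 210 − 0.003q = 75 + 0.1q → q* = 1310.6796, p* = 206.068.
Marginal revenue: MR = 210 − 0.006q. Set MR = MC: 210 − 0.006q = 75 + 0.1q → q_m = 1273.5849.
Price p_m = 210 − 0.003·1273.5849 = 206.1792; MC(q_m) = 75 + 0.1·1273.5849 = 202.3585.
Competitive q* = 1310.6796, so Δq = 37.0947; wedge = 206.1792 − 202.3585 = 3.8207.
Welfare loss = ½ × 37.0947 × 3.8207 = $70.86 thousand.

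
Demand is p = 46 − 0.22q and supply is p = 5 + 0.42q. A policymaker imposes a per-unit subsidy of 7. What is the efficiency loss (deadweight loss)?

38.28

Competitive equilibrium: 46 − 0.22q = 5 + 0.42q → q* = 64.0625, p* = 31.9063.
The subsidy lowers effective supply by 7: p = 0.42q − 2.
New quantity: 46 − 0.22q = 0.42q − 2 → q' = 75.
Overproduction Δq = 75 − 64.0625 = 10.9375; wedge = subsidy = 7.
Welfare loss = ½ × 10.9375 × 7 = 38.28.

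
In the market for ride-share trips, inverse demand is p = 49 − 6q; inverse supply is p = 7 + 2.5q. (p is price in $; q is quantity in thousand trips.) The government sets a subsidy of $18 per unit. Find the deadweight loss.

Competitive equilibrium: 49 − 6q = 7 + 2.5q → q* = 4.9412, p* = 19.3529.
The subsidy lowers effective supply by 18: p = 2.5q − 11.
New quantity: 49 − 6q = 2.5q − 11 → q' = 7.0588.
Overproduction Δq = 7.0588 − 4.9412 = 2.1176; wedge = subsidy = 18.
Welfare loss = ½ × 2.1176 × 18 = $19.06 thousand.

$19.06 thousand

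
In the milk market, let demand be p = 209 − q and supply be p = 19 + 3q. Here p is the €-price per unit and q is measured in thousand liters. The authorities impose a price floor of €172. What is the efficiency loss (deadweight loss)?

Competitive equilibrium: 209 − q = 19 + 3q → q* = 47.5, p* = 161.5.
At the floor p = 172, quantity demanded = (209 − 172)/1 = 37.
Sellers' marginal cost at q' = 37: 19 + 3·37 = 130.
Δq = 47.5 − 37 = 10.5; wedge = 172 − 130 = 42.
Deadweight loss = ½ × 10.5 × 42 = €220.50 thousand.

€220.50 thousand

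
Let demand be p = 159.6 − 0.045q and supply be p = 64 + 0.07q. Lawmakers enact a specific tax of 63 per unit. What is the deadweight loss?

17256.52

Competitive equilibrium: 159.6 − 0.045q = 64 + 0.07q → q* = 831.3043, p* = 122.1913.
With the tax, the buyer price exceeds the seller price by 63: (159.6 − 0.045q) − (64 + 0.07q) = 63 → q' = 283.4783.
Δq = 831.3043 − 283.4783 = 547.826; the wedge equals the tax, 63.
Deadweight loss = ½ × 547.826 × 63 = 17256.52.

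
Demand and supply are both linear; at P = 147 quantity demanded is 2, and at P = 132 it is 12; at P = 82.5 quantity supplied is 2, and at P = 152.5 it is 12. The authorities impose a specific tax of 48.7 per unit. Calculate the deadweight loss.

139.51

Demand slope = (132 − 147)/(12 − 2) = −1.5, so P = 150 − 1.5Q.
Supply slope = (152.5 − 82.5)/(12 − 2) = 7, so P = 68.5 + 7Q.
Competitive equilibrium: 150 − 1.5Q = 68.5 + 7Q → Q* = 9.5882, P* = 135.6176.
With the tax, the buyer price exceeds the seller price by 48.7: (150 − 1.5Q) − (68.5 + 7Q) = 48.7 → Q' = 3.8588.
ΔQ = 9.5882 − 3.8588 = 5.7294; the wedge equals the tax, 48.7.
The triangle = ½ × 5.7294 × 48.7 = 139.51.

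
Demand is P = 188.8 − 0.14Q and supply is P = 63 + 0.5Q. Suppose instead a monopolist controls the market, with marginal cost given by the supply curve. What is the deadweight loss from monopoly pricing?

Competitive equilibrium: 188.8 − 0.14Q = 63 + 0.5Q → Q* = 196.5625, P* = 161.2813.
Marginal revenue: MR = 188.8 − 0.28Q. Set MR = MC: 188.8 − 0.28Q = 63 + 0.5Q → Q_m = 161.2821.
Price P_m = 188.8 − 0.14·161.2821 = 166.2205; MC(Q_m) = 63 + 0.5·161.2821 = 143.6411.
Competitive Q* = 196.5625, so ΔQ = 35.2804; wedge = 166.2205 − 143.6411 = 22.5794.
DWL = ½ × 35.2804 × 22.5794 = 398.31.

398.31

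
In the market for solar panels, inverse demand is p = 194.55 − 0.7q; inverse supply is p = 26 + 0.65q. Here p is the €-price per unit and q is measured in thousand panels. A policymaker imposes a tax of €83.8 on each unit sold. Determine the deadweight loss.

€2600.90 thousand

Competitive equilibrium: 194.55 − 0.7q = 26 + 0.65q → q* = 124.8519, p* = 107.1537.
With the tax, the buyer price exceeds the seller price by 83.8: (194.55 − 0.7q) − (26 + 0.65q) = 83.8 → q' = 62.7778.
Δq = 124.8519 − 62.7778 = 62.0741; the wedge equals the tax, 83.8.
DWL = ½ × 62.0741 × 83.8 = €2600.90 thousand.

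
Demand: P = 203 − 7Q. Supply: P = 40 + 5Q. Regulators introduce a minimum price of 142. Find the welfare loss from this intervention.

Competitive equilibrium: 203 − 7Q = 40 + 5Q → Q* = 13.58333, P* = 107.91667.
At the floor P = 142, quantity demanded = (203 − 142)/7 = 8.71429.
Sellers' marginal cost at Q' = 8.71429: 40 + 5·8.71429 = 83.57145.
ΔQ = 13.58333 − 8.71429 = 4.86904; wedge = 142 − 83.57145 = 58.42855.
Welfare loss = ½ × 4.86904 × 58.42855 = 142.25.

142.25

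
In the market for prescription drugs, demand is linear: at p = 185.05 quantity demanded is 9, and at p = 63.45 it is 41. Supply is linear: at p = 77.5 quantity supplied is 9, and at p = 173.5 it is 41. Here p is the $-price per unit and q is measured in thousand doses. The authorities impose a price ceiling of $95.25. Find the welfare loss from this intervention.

$333.20 thousand

Demand slope = (63.45 − 185.05)/(41 − 9) = −3.8, so p = 219.25 − 3.8q.
Supply slope = (173.5 − 77.5)/(41 − 9) = 3, so p = 50.5 + 3q.
Competitive equilibrium: 219.25 − 3.8q = 50.5 + 3q → q* = 24.8162, p* = 124.9485.
At the ceiling p = 95.25, quantity supplied = (95.25 − 50.5)/3 = 14.9167.
Willingness to pay at q' = 14.9167: 219.25 − 3.8·14.9167 = 162.5665.
Δq = 24.8162 − 14.9167 = 9.8995; wedge = 162.5665 − 95.25 = 67.3165.
Deadweight loss = ½ × 9.8995 × 67.3165 = $333.20 thousand.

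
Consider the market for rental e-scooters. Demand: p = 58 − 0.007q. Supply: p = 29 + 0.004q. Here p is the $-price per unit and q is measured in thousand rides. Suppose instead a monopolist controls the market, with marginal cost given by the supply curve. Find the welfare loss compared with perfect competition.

Competitive equilibrium: 58 − 0.007q = 29 + 0.004q → q* = 2636.36364, p* = 39.54545.
Marginal revenue: MR = 58 − 0.014q. Set MR = MC: 58 − 0.014q = 29 + 0.004q → q_m = 1611.11111.
Price p_m = 58 − 0.007·1611.11111 = 46.72222; MC(q_m) = 29 + 0.004·1611.11111 = 35.44444.
Competitive q* = 2636.36364, so Δq = 1025.25253; wedge = 46.72222 − 35.44444 = 11.27778.
The triangle = ½ × 1025.25253 × 11.27778 = $5781.29 thousand.

$5781.29 thousand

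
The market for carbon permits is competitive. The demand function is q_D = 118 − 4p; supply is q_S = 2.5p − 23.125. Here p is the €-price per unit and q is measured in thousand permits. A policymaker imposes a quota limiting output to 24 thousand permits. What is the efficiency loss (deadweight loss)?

In inverse form: demand p = 29.5 − 0.25q, supply p = 9.25 + 0.4q.
Competitive equilibrium: 29.5 − 0.25q = 9.25 + 0.4q → q* = 31.1538, p* = 21.7115.
At q = 24: demand price = 29.5 − 0.25·24 = 23.5; supply price = 9.25 + 0.4·24 = 18.85.
Δq = 31.1538 − 24 = 7.1538; wedge = 23.5 − 18.85 = 4.65.
Welfare loss = ½ × 7.1538 × 4.65 = €16.63 thousand.

€16.63 thousand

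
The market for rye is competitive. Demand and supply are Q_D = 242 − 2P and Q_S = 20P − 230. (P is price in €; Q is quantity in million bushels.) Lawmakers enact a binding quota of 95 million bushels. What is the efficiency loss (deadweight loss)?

In inverse form: demand P = 121 − 0.5Q, supply P = 11.5 + 0.05Q.
Competitive equilibrium: 121 − 0.5Q = 11.5 + 0.05Q → Q* = 199.0909, P* = 21.4545.
At Q = 95: demand price = 121 − 0.5·95 = 73.5; supply price = 11.5 + 0.05·95 = 16.25.
ΔQ = 199.0909 − 95 = 104.0909; wedge = 73.5 − 16.25 = 57.25.
The triangle = ½ × 104.0909 × 57.25 = €2979.60 million.

€2979.60 million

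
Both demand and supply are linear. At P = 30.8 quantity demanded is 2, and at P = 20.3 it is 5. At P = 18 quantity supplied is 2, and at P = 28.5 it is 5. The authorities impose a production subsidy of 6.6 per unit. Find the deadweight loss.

Demand slope = (20.3 − 30.8)/(5 − 2) = −3.5, so P = 37.8 − 3.5Q.
Supply slope = (28.5 − 18)/(5 − 2) = 3.5, so P = 11 + 3.5Q.
Competitive equilibrium: 37.8 − 3.5Q = 11 + 3.5Q → Q* = 3.8286, P* = 24.4.
The subsidy lowers effective supply by 6.6: P = 4.4 + 3.5Q.
New quantity: 37.8 − 3.5Q = 4.4 + 3.5Q → Q' = 4.7714.
Overproduction ΔQ = 4.7714 − 3.8286 = 0.9428; wedge = subsidy = 6.6.
Deadweight loss = ½ × 0.9428 × 6.6 = 3.11.

3.11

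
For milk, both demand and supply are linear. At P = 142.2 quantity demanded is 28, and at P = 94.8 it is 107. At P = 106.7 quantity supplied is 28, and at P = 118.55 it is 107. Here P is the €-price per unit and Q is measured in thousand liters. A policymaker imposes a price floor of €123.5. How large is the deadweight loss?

Demand slope = (94.8 − 142.2)/(107 − 28) = −0.6, so P = 159 − 0.6Q.
Supply slope = (118.55 − 106.7)/(107 − 28) = 0.15, so P = 102.5 + 0.15Q.
Competitive equilibrium: 159 − 0.6Q = 102.5 + 0.15Q → Q* = 75.3333, P* = 113.8.
At the floor P = 123.5, quantity demanded = (159 − 123.5)/0.6 = 59.1667.
Sellers' marginal cost at Q' = 59.1667: 102.5 + 0.15·59.1667 = 111.375.
ΔQ = 75.3333 − 59.1667 = 16.1666; wedge = 123.5 − 111.375 = 12.125.
The triangle = ½ × 16.1666 × 12.125 = €98.01 thousand.

€98.01 thousand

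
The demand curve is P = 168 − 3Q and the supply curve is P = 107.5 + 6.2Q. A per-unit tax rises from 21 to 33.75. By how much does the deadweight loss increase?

37.94

Competitive equilibrium: 168 − 3Q = 107.5 + 6.2Q → Q* = 6.5761, P* = 148.2717.
For a per-unit tax t: ΔQ = t/9.2, so DWL = ½·t·(t/9.2) = t²/18.4.
At t = 21: DWL = 23.967. At t = 33.75: DWL = 61.906.
Increase = 61.906 − 23.967 = 37.94.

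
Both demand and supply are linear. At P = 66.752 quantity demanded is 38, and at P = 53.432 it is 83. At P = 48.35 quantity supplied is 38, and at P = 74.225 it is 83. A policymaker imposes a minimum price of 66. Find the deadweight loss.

Demand slope = (53.432 − 66.752)/(83 − 38) = −0.296, so P = 78 − 0.296Q.
Supply slope = (74.225 − 48.35)/(83 − 38) = 0.575, so P = 26.5 + 0.575Q.
Competitive equilibrium: 78 − 0.296Q = 26.5 + 0.575Q → Q* = 59.1274, P* = 60.4983.
At the floor P = 66, quantity demanded = (78 − 66)/0.296 = 40.5405.
Sellers' marginal cost at Q' = 40.5405: 26.5 + 0.575·40.5405 = 49.8108.
ΔQ = 59.1274 − 40.5405 = 18.5869; wedge = 66 − 49.8108 = 16.1892.
DWL = ½ × 18.5869 × 16.1892 = 150.45.

150.45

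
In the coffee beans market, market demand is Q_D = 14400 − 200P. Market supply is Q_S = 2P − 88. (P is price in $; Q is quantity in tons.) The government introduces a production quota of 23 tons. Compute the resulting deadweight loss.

In inverse form: demand P = 72 − 0.005Q, supply P = 44 + 0.5Q.
Competitive equilibrium: 72 − 0.005Q = 44 + 0.5Q → Q* = 55.4455, P* = 71.7228.
At Q = 23: demand price = 72 − 0.005·23 = 71.885; supply price = 44 + 0.5·23 = 55.5.
ΔQ = 55.4455 − 23 = 32.4455; wedge = 71.885 − 55.5 = 16.385.
The triangle = ½ × 32.4455 × 16.385 = $265.81.

$265.81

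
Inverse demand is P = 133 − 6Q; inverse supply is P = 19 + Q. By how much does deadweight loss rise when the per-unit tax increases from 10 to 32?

Competitive equilibrium: 133 − 6Q = 19 + Q → Q* = 16.2857, P* = 35.2857.
For a per-unit tax t: ΔQ = t/7, so DWL = ½·t·(t/7) = t²/14.
At t = 10: DWL = 7.143. At t = 32: DWL = 73.143.
Increase = 73.143 − 7.143 = 66.

66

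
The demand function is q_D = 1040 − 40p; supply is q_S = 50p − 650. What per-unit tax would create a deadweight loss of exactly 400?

In inverse form: demand p = 26 − 0.025q, supply p = 13 + 0.02q.
Competitive equilibrium: 26 − 0.025q = 13 + 0.02q → q* = 288.8889, p* = 18.7778.
A tax t gives Δq = t/0.045 and wedge t, so DWL = t²/0.09.
t²/0.09 = 400 → t² = 36 → t = 6.

6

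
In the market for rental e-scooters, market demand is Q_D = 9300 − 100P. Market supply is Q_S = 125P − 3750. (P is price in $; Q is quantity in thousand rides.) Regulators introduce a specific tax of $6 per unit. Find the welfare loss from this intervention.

$1000 thousand

In inverse form: demand P = 93 − 0.01Q, supply P = 30 + 0.008Q.
Competitive equilibrium: 93 − 0.01Q = 30 + 0.008Q → Q* = 3500, P* = 58.
With the tax, the buyer price exceeds the seller price by 6: (93 − 0.01Q) − (30 + 0.008Q) = 6 → Q' = 3166.6667.
ΔQ = 3500 − 3166.6667 = 333.3333; the wedge equals the tax, 6.
Deadweight loss = ½ × 333.3333 × 6 = $1000 thousand.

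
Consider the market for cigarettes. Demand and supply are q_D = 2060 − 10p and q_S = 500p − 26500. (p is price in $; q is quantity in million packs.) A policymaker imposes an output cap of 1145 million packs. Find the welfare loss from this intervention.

$6427.275 million

In inverse form: demand p = 206 − 0.1q, supply p = 53 + 0.002q.
Competitive equilibrium: 206 − 0.1q = 53 + 0.002q → q* = 1500, p* = 56.
At q = 1145: demand price = 206 − 0.1·1145 = 91.5; supply price = 53 + 0.002·1145 = 55.29.
Δq = 1500 − 1145 = 355; wedge = 91.5 − 55.29 = 36.21.
The triangle = ½ × 355 × 36.21 = $6427.275 million.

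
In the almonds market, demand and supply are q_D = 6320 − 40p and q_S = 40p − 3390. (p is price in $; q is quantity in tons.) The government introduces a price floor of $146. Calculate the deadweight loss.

$24255.625

In inverse form: demand p = 158 − 0.025q, supply p = 84.75 + 0.025q.
Competitive equilibrium: 158 − 0.025q = 84.75 + 0.025q → q* = 1465, p* = 121.375.
At the floor p = 146, quantity demanded = (158 − 146)/0.025 = 480.
Sellers' marginal cost at q' = 480: 84.75 + 0.025·480 = 96.75.
Δq = 1465 − 480 = 985; wedge = 146 − 96.75 = 49.25.
Deadweight loss = ½ × 985 × 49.25 = $24255.625.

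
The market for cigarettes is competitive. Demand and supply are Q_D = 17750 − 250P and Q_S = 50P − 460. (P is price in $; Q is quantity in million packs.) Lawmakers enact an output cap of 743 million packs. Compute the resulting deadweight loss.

In inverse form: demand P = 71 − 0.004Q, supply P = 9.2 + 0.02Q.
Competitive equilibrium: 71 − 0.004Q = 9.2 + 0.02Q → Q* = 2575, P* = 60.7.
At Q = 743: demand price = 71 − 0.004·743 = 68.028; supply price = 9.2 + 0.02·743 = 24.06.
ΔQ = 2575 − 743 = 1832; wedge = 68.028 − 24.06 = 43.968.
Welfare loss = ½ × 1832 × 43.968 = $40274.688 million.

$40274.688 million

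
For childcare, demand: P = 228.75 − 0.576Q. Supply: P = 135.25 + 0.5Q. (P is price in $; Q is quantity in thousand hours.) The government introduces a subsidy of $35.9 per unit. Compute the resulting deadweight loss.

$598.89 thousand

Competitive equilibrium: 228.75 − 0.576Q = 135.25 + 0.5Q → Q* = 86.8959, P* = 178.698.
The subsidy lowers effective supply by 35.9: P = 99.35 + 0.5Q.
New quantity: 228.75 − 0.576Q = 99.35 + 0.5Q → Q' = 120.2602.
Overproduction ΔQ = 120.2602 − 86.8959 = 33.3643; wedge = subsidy = 35.9.
The triangle = ½ × 33.3643 × 35.9 = $598.89 thousand.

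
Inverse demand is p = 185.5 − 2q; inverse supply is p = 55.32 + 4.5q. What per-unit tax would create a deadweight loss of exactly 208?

Competitive equilibrium: 185.5 − 2q = 55.32 + 4.5q → q* = 20.0277, p* = 145.4446.
A tax t gives Δq = t/6.5 and wedge t, so DWL = t²/13.
t²/13 = 208 → t² = 2704 → t = 52.

52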